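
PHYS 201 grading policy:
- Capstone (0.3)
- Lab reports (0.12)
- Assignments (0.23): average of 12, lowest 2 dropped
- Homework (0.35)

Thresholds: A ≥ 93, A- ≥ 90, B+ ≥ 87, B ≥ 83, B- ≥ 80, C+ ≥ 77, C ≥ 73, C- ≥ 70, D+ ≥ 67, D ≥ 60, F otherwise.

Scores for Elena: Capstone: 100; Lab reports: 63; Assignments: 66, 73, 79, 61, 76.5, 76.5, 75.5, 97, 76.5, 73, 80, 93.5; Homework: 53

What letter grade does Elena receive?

C

Assignments: drop 61, 66 → average of remaining 10 = 800.5/10 = 80.05
Weighted total:
  Capstone 100 × 0.3 = 30
  Lab reports 63 × 0.12 = 7.56
  Assignments 80.05 × 0.23 = 18.4115
  Homework 53 × 0.35 = 18.55
Sum = 74.5215
74.5215 is ≥ 73 and < 77 → C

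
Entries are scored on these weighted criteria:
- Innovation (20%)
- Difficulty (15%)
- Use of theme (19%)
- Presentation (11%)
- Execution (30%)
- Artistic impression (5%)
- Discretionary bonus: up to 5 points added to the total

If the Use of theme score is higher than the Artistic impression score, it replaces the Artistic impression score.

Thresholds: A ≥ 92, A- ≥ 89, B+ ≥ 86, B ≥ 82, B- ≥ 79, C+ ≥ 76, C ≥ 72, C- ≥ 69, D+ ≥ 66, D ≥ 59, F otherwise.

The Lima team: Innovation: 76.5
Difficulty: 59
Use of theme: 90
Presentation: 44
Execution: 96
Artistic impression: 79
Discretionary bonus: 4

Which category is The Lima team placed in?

Use of theme (90) > Artistic impression (79), so Artistic impression counts as 90.
Weighted total:
  Innovation 76.5 × 0.2 = 15.3
  Difficulty 59 × 0.15 = 8.85
  Use of theme 90 × 0.19 = 17.1
  Presentation 44 × 0.11 = 4.84
  Execution 96 × 0.3 = 28.8
  Artistic impression 90 × 0.05 = 4.5
Sum = 79.39
Discretionary bonus: 79.39 + 4 = 83.39
83.39 is ≥ 82 and < 86 → B

B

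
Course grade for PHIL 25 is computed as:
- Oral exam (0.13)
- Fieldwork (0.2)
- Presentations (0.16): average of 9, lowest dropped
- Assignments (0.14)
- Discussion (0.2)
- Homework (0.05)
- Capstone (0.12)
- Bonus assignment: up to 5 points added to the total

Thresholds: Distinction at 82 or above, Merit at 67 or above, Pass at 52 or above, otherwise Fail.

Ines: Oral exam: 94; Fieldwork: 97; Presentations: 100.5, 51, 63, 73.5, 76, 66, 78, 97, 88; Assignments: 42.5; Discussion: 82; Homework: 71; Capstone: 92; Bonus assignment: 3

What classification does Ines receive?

Distinction

Presentations: drop 51 → average of remaining 8 = 642/8 = 80.25
Weighted total:
  Oral exam 94 × 0.13 = 12.22
  Fieldwork 97 × 0.2 = 19.4
  Presentations 80.25 × 0.16 = 12.84
  Assignments 42.5 × 0.14 = 5.95
  Discussion 82 × 0.2 = 16.4
  Homework 71 × 0.05 = 3.55
  Capstone 92 × 0.12 = 11.04
Sum = 81.4
Bonus assignment: 81.4 + 3 = 84.4
84.4 ≥ 82 → Distinction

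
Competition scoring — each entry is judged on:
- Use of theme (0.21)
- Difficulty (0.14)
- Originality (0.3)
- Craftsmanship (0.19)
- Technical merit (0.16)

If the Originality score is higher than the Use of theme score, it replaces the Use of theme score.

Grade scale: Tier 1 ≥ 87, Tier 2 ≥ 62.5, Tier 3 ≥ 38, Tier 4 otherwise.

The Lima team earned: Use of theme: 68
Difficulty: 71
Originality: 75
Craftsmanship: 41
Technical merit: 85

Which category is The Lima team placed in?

Originality (75) > Use of theme (68), so Use of theme counts as 75.
Weighted total:
  Use of theme 75 × 0.21 = 15.75
  Difficulty 71 × 0.14 = 9.94
  Originality 75 × 0.3 = 22.5
  Craftsmanship 41 × 0.19 = 7.79
  Technical merit 85 × 0.16 = 13.6
Sum = 69.58
69.58 is ≥ 62.5 and < 87 → Tier 2

Tier 2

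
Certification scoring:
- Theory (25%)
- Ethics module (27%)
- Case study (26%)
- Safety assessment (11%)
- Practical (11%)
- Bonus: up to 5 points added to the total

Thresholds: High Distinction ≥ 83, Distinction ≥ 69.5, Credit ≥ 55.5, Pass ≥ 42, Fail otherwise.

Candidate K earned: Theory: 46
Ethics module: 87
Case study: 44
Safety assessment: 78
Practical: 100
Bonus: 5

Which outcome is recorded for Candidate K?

Distinction

Weighted total:
  Theory 46 × 0.25 = 11.5
  Ethics module 87 × 0.27 = 23.49
  Case study 44 × 0.26 = 11.44
  Safety assessment 78 × 0.11 = 8.58
  Practical 100 × 0.11 = 11
Sum = 66.01
Bonus: 66.01 + 5 = 71.01
71.01 is ≥ 69.5 and < 83 → Distinction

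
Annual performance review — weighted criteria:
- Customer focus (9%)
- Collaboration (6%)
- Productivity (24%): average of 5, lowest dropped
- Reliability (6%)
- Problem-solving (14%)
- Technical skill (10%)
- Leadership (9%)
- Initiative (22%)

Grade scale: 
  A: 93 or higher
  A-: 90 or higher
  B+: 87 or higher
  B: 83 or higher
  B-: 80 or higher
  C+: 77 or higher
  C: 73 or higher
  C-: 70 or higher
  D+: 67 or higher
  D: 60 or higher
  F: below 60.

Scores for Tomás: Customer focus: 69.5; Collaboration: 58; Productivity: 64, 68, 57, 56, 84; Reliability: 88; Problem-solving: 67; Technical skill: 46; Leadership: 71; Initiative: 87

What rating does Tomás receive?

C-

Productivity: drop 56 → average of remaining 4 = 273/4 = 68.25
Weighted total:
  Customer focus 69.5 × 0.09 = 6.255
  Collaboration 58 × 0.06 = 3.48
  Productivity 68.25 × 0.24 = 16.38
  Reliability 88 × 0.06 = 5.28
  Problem-solving 67 × 0.14 = 9.38
  Technical skill 46 × 0.1 = 4.6
  Leadership 71 × 0.09 = 6.39
  Initiative 87 × 0.22 = 19.14
Sum = 70.905
70.905 is ≥ 70 and < 73 → C-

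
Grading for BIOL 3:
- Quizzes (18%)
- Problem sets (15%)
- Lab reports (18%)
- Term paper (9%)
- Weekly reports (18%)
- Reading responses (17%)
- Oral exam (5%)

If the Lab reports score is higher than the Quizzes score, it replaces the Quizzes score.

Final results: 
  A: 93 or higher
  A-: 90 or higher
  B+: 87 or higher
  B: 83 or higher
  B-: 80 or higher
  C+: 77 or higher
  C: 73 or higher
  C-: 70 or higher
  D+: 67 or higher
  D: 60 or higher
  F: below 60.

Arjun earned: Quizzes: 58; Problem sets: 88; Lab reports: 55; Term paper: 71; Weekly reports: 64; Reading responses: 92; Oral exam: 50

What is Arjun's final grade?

Lab reports (55) ≤ Quizzes (58), so Quizzes stays at 58.
Weighted total:
  Quizzes 58 × 0.18 = 10.44
  Problem sets 88 × 0.15 = 13.2
  Lab reports 55 × 0.18 = 9.9
  Term paper 71 × 0.09 = 6.39
  Weekly reports 64 × 0.18 = 11.52
  Reading responses 92 × 0.17 = 15.64
  Oral exam 50 × 0.05 = 2.5
Sum = 69.59
69.59 is ≥ 67 and < 70 → D+

D+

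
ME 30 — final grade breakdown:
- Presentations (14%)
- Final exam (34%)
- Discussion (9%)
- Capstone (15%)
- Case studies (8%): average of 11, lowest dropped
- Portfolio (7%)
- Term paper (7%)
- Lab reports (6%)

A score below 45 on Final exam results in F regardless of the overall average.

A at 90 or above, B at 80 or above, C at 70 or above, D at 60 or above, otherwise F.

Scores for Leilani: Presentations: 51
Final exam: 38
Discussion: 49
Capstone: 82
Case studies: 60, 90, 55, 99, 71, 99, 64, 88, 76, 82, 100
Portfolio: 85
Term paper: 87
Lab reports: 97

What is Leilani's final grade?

Case studies: drop 55 → average of remaining 10 = 829/10 = 82.9
Final exam score 38 < 45: minimum not met.
Weighted total:
  Presentations 51 × 0.14 = 7.14
  Final exam 38 × 0.34 = 12.92
  Discussion 49 × 0.09 = 4.41
  Capstone 82 × 0.15 = 12.3
  Case studies 82.9 × 0.08 = 6.632
  Portfolio 85 × 0.07 = 5.95
  Term paper 87 × 0.07 = 6.09
  Lab reports 97 × 0.06 = 5.82
Sum = 61.262
Because the Final exam minimum was not met, the result is F.

F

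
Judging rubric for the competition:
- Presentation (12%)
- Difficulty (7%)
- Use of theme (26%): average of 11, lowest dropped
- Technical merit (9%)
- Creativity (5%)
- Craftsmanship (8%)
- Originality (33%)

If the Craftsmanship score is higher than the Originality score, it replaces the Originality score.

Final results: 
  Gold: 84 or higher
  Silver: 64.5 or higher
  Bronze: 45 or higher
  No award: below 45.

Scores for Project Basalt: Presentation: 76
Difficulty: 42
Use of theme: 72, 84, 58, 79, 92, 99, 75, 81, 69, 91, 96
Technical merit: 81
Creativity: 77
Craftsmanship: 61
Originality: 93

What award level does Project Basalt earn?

Use of theme: drop 58 → average of remaining 10 = 838/10 = 83.8
Craftsmanship (61) ≤ Originality (93), so Originality stays at 93.
Weighted total:
  Presentation 76 × 0.12 = 9.12
  Difficulty 42 × 0.07 = 2.94
  Use of theme 83.8 × 0.26 = 21.788
  Technical merit 81 × 0.09 = 7.29
  Creativity 77 × 0.05 = 3.85
  Craftsmanship 61 × 0.08 = 4.88
  Originality 93 × 0.33 = 30.69
Sum = 80.558
80.558 is ≥ 64.5 and < 84 → Silver

Silver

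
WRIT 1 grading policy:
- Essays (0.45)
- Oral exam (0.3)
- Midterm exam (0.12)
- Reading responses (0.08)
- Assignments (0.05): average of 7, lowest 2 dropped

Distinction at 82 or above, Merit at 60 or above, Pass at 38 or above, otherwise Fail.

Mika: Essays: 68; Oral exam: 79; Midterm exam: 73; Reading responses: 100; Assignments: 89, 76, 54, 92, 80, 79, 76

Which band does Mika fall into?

Merit

Assignments: drop 54, 76 → average of remaining 5 = 416/5 = 83.2
Weighted total:
  Essays 68 × 0.45 = 30.6
  Oral exam 79 × 0.3 = 23.7
  Midterm exam 73 × 0.12 = 8.76
  Reading responses 100 × 0.08 = 8
  Assignments 83.2 × 0.05 = 4.16
Sum = 75.22
75.22 is ≥ 60 and < 82 → Merit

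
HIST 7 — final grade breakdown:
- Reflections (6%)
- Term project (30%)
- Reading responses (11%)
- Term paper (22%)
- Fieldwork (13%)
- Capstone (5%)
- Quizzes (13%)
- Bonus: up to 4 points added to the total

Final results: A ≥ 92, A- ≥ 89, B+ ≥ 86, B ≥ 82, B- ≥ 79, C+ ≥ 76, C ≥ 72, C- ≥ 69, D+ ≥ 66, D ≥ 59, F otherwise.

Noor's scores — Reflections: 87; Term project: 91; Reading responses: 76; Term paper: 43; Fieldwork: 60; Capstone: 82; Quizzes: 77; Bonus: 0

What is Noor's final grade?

Weighted total:
  Reflections 87 × 0.06 = 5.22
  Term project 91 × 0.3 = 27.3
  Reading responses 76 × 0.11 = 8.36
  Term paper 43 × 0.22 = 9.46
  Fieldwork 60 × 0.13 = 7.8
  Capstone 82 × 0.05 = 4.1
  Quizzes 77 × 0.13 = 10.01
Sum = 72.25
Bonus: 72.25 + 0 = 72.25
72.25 is ≥ 72 and < 76 → C

C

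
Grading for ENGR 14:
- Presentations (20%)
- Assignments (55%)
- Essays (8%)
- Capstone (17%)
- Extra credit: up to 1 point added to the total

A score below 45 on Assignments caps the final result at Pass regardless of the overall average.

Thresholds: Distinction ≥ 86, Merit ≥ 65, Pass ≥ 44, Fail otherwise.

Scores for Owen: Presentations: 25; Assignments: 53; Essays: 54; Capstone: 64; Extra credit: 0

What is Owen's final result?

Pass

Assignments score 53 ≥ 45: minimum met.
Weighted total:
  Presentations 25 × 0.2 = 5
  Assignments 53 × 0.55 = 29.15
  Essays 54 × 0.08 = 4.32
  Capstone 64 × 0.17 = 10.88
Sum = 49.35
Extra credit: 49.35 + 0 = 49.35
49.35 is ≥ 44 and < 65 → Pass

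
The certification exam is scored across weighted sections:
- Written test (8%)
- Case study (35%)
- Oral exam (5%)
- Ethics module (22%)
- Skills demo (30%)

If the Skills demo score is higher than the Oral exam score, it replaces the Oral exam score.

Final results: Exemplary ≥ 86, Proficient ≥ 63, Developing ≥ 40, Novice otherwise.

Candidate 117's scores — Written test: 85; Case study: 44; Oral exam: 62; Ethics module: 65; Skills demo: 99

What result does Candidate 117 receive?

Proficient

Skills demo (99) > Oral exam (62), so Oral exam counts as 99.
Weighted total:
  Written test 85 × 0.08 = 6.8
  Case study 44 × 0.35 = 15.4
  Oral exam 99 × 0.05 = 4.95
  Ethics module 65 × 0.22 = 14.3
  Skills demo 99 × 0.3 = 29.7
Sum = 71.15
71.15 is ≥ 63 and < 86 → Proficient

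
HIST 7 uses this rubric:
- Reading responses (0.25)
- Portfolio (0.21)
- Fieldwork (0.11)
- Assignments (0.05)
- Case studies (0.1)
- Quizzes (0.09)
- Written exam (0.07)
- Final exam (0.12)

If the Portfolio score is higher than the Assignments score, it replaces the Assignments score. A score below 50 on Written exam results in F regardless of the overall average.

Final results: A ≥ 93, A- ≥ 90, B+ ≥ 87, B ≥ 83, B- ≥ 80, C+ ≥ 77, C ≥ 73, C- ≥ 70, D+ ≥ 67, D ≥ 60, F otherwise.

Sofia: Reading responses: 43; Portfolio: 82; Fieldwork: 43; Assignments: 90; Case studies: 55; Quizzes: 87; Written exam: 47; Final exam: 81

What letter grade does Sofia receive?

Portfolio (82) ≤ Assignments (90), so Assignments stays at 90.
Written exam score 47 < 50: minimum not met.
Weighted total:
  Reading responses 43 × 0.25 = 10.75
  Portfolio 82 × 0.21 = 17.22
  Fieldwork 43 × 0.11 = 4.73
  Assignments 90 × 0.05 = 4.5
  Case studies 55 × 0.1 = 5.5
  Quizzes 87 × 0.09 = 7.83
  Written exam 47 × 0.07 = 3.29
  Final exam 81 × 0.12 = 9.72
Sum = 63.54
Because the Written exam minimum was not met, the result is F.

F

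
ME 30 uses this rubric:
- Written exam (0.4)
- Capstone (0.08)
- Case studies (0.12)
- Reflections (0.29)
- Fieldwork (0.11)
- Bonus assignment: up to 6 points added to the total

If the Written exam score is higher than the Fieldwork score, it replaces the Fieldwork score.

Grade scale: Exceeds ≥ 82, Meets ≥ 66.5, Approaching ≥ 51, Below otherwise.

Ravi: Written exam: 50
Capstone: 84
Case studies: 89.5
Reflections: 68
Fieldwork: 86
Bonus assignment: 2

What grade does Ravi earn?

Written exam (50) ≤ Fieldwork (86), so Fieldwork stays at 86.
Weighted total:
  Written exam 50 × 0.4 = 20
  Capstone 84 × 0.08 = 6.72
  Case studies 89.5 × 0.12 = 10.74
  Reflections 68 × 0.29 = 19.72
  Fieldwork 86 × 0.11 = 9.46
Sum = 66.64
Bonus assignment: 66.64 + 2 = 68.64
68.64 is ≥ 66.5 and < 82 → Meets

Meets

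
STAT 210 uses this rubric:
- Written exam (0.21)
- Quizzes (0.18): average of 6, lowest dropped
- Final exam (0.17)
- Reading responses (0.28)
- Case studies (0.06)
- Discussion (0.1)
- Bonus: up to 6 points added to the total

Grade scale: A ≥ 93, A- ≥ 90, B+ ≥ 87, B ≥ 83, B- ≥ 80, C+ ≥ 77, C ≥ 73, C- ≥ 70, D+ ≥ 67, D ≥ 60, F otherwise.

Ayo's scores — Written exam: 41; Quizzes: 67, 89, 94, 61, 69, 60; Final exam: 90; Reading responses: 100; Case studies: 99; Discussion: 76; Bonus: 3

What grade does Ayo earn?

B-

Quizzes: drop 60 → average of remaining 5 = 380/5 = 76
Weighted total:
  Written exam 41 × 0.21 = 8.61
  Quizzes 76 × 0.18 = 13.68
  Final exam 90 × 0.17 = 15.3
  Reading responses 100 × 0.28 = 28
  Case studies 99 × 0.06 = 5.94
  Discussion 76 × 0.1 = 7.6
Sum = 79.13
Bonus: 79.13 + 3 = 82.13
82.13 is ≥ 80 and < 83 → B-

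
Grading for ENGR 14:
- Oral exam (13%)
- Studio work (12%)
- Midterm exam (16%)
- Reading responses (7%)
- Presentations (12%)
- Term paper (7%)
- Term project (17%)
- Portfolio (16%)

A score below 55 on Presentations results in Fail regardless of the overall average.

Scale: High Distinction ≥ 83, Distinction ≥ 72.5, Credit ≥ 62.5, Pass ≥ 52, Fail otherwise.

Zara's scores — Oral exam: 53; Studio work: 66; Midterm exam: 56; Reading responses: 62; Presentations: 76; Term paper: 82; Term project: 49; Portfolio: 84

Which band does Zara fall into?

Credit

Presentations score 76 ≥ 55: minimum met.
Weighted total:
  Oral exam 53 × 0.13 = 6.89
  Studio work 66 × 0.12 = 7.92
  Midterm exam 56 × 0.16 = 8.96
  Reading responses 62 × 0.07 = 4.34
  Presentations 76 × 0.12 = 9.12
  Term paper 82 × 0.07 = 5.74
  Term project 49 × 0.17 = 8.33
  Portfolio 84 × 0.16 = 13.44
Sum = 64.74
64.74 is ≥ 62.5 and < 72.5 → Credit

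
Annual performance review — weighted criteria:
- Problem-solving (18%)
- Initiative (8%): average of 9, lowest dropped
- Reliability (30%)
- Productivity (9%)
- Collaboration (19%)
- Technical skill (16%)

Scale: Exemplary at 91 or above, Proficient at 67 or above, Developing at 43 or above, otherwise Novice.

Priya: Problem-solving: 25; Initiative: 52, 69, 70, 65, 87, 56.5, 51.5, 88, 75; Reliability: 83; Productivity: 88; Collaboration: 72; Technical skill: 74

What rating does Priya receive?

Proficient

Initiative: drop 51.5 → average of remaining 8 = 562.5/8 = 70.3125
Weighted total:
  Problem-solving 25 × 0.18 = 4.5
  Initiative 70.3125 × 0.08 = 5.625
  Reliability 83 × 0.3 = 24.9
  Productivity 88 × 0.09 = 7.92
  Collaboration 72 × 0.19 = 13.68
  Technical skill 74 × 0.16 = 11.84
Sum = 68.465
68.465 is ≥ 67 and < 91 → Proficient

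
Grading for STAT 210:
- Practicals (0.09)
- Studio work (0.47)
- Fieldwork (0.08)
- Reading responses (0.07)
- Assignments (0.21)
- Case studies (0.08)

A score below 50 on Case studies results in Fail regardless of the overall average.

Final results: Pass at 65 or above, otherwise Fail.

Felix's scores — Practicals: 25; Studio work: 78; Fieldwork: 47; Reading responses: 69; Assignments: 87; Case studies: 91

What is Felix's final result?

Case studies score 91 ≥ 50: minimum met.
Weighted total:
  Practicals 25 × 0.09 = 2.25
  Studio work 78 × 0.47 = 36.66
  Fieldwork 47 × 0.08 = 3.76
  Reading responses 69 × 0.07 = 4.83
  Assignments 87 × 0.21 = 18.27
  Case studies 91 × 0.08 = 7.28
Sum = 73.05
73.05 ≥ 65 → Pass

Pass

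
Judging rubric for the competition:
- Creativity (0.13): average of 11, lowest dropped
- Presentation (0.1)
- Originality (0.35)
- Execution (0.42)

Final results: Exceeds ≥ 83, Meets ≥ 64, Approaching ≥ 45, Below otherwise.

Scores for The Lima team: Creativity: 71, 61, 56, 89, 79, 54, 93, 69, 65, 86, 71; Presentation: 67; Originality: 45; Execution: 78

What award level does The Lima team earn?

Meets

Creativity: drop 54 → average of remaining 10 = 740/10 = 74
Weighted total:
  Creativity 74 × 0.13 = 9.62
  Presentation 67 × 0.1 = 6.7
  Originality 45 × 0.35 = 15.75
  Execution 78 × 0.42 = 32.76
Sum = 64.83
64.83 is ≥ 64 and < 83 → Meets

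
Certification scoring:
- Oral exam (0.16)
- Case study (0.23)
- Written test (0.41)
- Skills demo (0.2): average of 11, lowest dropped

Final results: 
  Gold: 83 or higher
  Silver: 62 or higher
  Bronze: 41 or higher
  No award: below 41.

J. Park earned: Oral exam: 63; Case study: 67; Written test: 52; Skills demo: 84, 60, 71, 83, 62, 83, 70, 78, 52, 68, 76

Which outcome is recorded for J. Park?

Skills demo: drop 52 → average of remaining 10 = 735/10 = 73.5
Weighted total:
  Oral exam 63 × 0.16 = 10.08
  Case study 67 × 0.23 = 15.41
  Written test 52 × 0.41 = 21.32
  Skills demo 73.5 × 0.2 = 14.7
Sum = 61.51
61.51 is ≥ 41 and < 62 → Bronze

Bronze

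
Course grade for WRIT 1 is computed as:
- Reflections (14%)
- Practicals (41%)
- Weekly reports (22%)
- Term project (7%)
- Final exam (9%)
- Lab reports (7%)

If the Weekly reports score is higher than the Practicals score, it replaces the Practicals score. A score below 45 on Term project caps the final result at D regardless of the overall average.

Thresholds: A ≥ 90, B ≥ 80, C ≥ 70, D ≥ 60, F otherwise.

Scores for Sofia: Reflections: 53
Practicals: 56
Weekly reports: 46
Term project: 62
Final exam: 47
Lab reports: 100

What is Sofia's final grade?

Weekly reports (46) ≤ Practicals (56), so Practicals stays at 56.
Term project score 62 ≥ 45: minimum met.
Weighted total:
  Reflections 53 × 0.14 = 7.42
  Practicals 56 × 0.41 = 22.96
  Weekly reports 46 × 0.22 = 10.12
  Term project 62 × 0.07 = 4.34
  Final exam 47 × 0.09 = 4.23
  Lab reports 100 × 0.07 = 7
Sum = 56.07
56.07 < 60 → F

F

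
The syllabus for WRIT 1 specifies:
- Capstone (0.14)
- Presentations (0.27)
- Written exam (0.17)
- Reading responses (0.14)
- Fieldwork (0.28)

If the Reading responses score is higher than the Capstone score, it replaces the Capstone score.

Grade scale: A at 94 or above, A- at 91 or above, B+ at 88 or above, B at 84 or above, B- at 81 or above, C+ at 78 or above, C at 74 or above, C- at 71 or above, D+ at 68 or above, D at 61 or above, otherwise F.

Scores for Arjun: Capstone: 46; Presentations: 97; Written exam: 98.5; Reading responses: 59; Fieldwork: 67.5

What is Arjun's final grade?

C+

Reading responses (59) > Capstone (46), so Capstone counts as 59.
Weighted total:
  Capstone 59 × 0.14 = 8.26
  Presentations 97 × 0.27 = 26.19
  Written exam 98.5 × 0.17 = 16.745
  Reading responses 59 × 0.14 = 8.26
  Fieldwork 67.5 × 0.28 = 18.9
Sum = 78.355
78.355 is ≥ 78 and < 81 → C+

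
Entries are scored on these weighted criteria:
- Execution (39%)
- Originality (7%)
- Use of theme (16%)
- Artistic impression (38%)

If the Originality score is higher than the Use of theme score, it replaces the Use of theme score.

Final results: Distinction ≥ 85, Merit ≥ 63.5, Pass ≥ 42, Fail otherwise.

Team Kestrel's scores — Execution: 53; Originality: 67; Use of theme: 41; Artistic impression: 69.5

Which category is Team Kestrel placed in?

Originality (67) > Use of theme (41), so Use of theme counts as 67.
Weighted total:
  Execution 53 × 0.39 = 20.67
  Originality 67 × 0.07 = 4.69
  Use of theme 67 × 0.16 = 10.72
  Artistic impression 69.5 × 0.38 = 26.41
Sum = 62.49
62.49 is ≥ 42 and < 63.5 → Pass

Pass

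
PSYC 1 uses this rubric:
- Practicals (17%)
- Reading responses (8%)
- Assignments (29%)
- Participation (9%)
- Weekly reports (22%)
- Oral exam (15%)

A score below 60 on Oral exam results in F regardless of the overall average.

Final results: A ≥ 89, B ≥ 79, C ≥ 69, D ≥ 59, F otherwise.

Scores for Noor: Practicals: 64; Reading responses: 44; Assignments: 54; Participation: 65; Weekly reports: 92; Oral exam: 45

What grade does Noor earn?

Oral exam score 45 < 60: minimum not met.
Weighted total:
  Practicals 64 × 0.17 = 10.88
  Reading responses 44 × 0.08 = 3.52
  Assignments 54 × 0.29 = 15.66
  Participation 65 × 0.09 = 5.85
  Weekly reports 92 × 0.22 = 20.24
  Oral exam 45 × 0.15 = 6.75
Sum = 62.9
Because the Oral exam minimum was not met, the result is F.

F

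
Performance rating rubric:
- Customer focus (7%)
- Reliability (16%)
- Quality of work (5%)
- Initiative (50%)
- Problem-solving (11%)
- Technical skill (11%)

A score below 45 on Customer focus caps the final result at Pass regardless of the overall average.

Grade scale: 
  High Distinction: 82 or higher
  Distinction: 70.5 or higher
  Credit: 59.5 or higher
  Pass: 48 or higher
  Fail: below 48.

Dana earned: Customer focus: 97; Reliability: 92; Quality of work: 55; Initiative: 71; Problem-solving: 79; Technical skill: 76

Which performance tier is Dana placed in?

Customer focus score 97 ≥ 45: minimum met.
Weighted total:
  Customer focus 97 × 0.07 = 6.79
  Reliability 92 × 0.16 = 14.72
  Quality of work 55 × 0.05 = 2.75
  Initiative 71 × 0.5 = 35.5
  Problem-solving 79 × 0.11 = 8.69
  Technical skill 76 × 0.11 = 8.36
Sum = 76.81
76.81 is ≥ 70.5 and < 82 → Distinction

Distinction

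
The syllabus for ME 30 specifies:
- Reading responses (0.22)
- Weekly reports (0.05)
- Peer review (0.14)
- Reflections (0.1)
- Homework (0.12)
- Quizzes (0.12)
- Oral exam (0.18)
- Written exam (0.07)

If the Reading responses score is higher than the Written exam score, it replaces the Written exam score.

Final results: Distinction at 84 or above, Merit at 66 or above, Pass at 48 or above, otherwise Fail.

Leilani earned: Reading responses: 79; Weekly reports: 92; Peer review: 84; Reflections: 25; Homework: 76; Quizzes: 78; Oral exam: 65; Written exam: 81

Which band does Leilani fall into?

Reading responses (79) ≤ Written exam (81), so Written exam stays at 81.
Weighted total:
  Reading responses 79 × 0.22 = 17.38
  Weekly reports 92 × 0.05 = 4.6
  Peer review 84 × 0.14 = 11.76
  Reflections 25 × 0.1 = 2.5
  Homework 76 × 0.12 = 9.12
  Quizzes 78 × 0.12 = 9.36
  Oral exam 65 × 0.18 = 11.7
  Written exam 81 × 0.07 = 5.67
Sum = 72.09
72.09 is ≥ 66 and < 84 → Merit

Merit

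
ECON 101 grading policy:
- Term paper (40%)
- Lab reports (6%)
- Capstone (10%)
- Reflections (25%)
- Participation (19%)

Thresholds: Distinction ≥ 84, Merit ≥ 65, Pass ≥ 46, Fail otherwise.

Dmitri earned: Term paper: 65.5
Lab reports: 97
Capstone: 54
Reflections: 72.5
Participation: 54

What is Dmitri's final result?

Merit

Weighted total:
  Term paper 65.5 × 0.4 = 26.2
  Lab reports 97 × 0.06 = 5.82
  Capstone 54 × 0.1 = 5.4
  Reflections 72.5 × 0.25 = 18.125
  Participation 54 × 0.19 = 10.26
Sum = 65.805
65.805 is ≥ 65 and < 84 → Merit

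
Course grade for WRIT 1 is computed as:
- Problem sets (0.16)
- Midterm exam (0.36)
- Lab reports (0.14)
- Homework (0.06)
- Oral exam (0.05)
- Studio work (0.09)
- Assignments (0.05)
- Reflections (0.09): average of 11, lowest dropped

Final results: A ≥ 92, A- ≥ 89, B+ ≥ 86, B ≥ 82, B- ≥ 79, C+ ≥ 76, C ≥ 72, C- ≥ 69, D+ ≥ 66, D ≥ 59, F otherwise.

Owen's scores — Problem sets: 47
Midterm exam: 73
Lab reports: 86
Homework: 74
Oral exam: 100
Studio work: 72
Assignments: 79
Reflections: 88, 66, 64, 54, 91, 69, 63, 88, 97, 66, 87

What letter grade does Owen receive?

C

Reflections: drop 54 → average of remaining 10 = 779/10 = 77.9
Weighted total:
  Problem sets 47 × 0.16 = 7.52
  Midterm exam 73 × 0.36 = 26.28
  Lab reports 86 × 0.14 = 12.04
  Homework 74 × 0.06 = 4.44
  Oral exam 100 × 0.05 = 5
  Studio work 72 × 0.09 = 6.48
  Assignments 79 × 0.05 = 3.95
  Reflections 77.9 × 0.09 = 7.011
Sum = 72.721
72.721 is ≥ 72 and < 76 → C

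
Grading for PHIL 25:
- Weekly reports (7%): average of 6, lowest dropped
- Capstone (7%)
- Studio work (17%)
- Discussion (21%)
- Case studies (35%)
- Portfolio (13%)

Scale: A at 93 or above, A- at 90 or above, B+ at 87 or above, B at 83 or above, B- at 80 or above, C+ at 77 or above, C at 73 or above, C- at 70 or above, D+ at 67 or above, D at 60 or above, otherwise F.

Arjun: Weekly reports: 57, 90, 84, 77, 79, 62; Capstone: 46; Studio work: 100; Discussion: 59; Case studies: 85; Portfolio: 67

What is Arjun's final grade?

C

Weekly reports: drop 57 → average of remaining 5 = 392/5 = 78.4
Weighted total:
  Weekly reports 78.4 × 0.07 = 5.488
  Capstone 46 × 0.07 = 3.22
  Studio work 100 × 0.17 = 17
  Discussion 59 × 0.21 = 12.39
  Case studies 85 × 0.35 = 29.75
  Portfolio 67 × 0.13 = 8.71
Sum = 76.558
76.558 is ≥ 73 and < 77 → C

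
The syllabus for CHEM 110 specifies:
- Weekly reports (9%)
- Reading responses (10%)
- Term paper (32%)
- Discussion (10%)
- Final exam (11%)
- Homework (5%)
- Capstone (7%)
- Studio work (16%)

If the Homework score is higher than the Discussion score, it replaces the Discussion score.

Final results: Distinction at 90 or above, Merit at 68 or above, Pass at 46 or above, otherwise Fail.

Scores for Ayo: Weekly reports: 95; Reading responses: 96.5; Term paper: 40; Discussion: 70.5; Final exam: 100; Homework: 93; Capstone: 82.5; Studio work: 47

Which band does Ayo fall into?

Merit

Homework (93) > Discussion (70.5), so Discussion counts as 93.
Weighted total:
  Weekly reports 95 × 0.09 = 8.55
  Reading responses 96.5 × 0.1 = 9.65
  Term paper 40 × 0.32 = 12.8
  Discussion 93 × 0.1 = 9.3
  Final exam 100 × 0.11 = 11
  Homework 93 × 0.05 = 4.65
  Capstone 82.5 × 0.07 = 5.775
  Studio work 47 × 0.16 = 7.52
Sum = 69.245
69.245 is ≥ 68 and < 90 → Merit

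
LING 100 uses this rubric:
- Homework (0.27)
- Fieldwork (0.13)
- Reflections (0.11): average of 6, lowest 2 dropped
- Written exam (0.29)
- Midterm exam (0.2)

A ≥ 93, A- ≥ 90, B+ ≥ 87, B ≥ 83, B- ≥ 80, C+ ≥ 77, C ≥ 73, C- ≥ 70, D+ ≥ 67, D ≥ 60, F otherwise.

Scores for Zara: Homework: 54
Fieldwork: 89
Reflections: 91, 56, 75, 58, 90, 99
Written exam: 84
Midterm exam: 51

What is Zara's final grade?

C-

Reflections: drop 56, 58 → average of remaining 4 = 355/4 = 88.75
Weighted total:
  Homework 54 × 0.27 = 14.58
  Fieldwork 89 × 0.13 = 11.57
  Reflections 88.75 × 0.11 = 9.7625
  Written exam 84 × 0.29 = 24.36
  Midterm exam 51 × 0.2 = 10.2
Sum = 70.4725
70.4725 is ≥ 70 and < 73 → C-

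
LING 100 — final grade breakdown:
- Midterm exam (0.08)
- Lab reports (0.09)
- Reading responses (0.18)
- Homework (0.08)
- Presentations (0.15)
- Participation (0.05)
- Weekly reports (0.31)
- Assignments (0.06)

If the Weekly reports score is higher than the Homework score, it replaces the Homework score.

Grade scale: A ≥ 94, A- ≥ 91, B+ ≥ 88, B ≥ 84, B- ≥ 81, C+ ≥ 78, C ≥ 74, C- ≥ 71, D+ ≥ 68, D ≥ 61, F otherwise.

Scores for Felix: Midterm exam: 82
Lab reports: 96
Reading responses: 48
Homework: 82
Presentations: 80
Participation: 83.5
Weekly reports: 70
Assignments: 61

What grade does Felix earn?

C-

Weekly reports (70) ≤ Homework (82), so Homework stays at 82.
Weighted total:
  Midterm exam 82 × 0.08 = 6.56
  Lab reports 96 × 0.09 = 8.64
  Reading responses 48 × 0.18 = 8.64
  Homework 82 × 0.08 = 6.56
  Presentations 80 × 0.15 = 12
  Participation 83.5 × 0.05 = 4.175
  Weekly reports 70 × 0.31 = 21.7
  Assignments 61 × 0.06 = 3.66
Sum = 71.935
71.935 is ≥ 71 and < 74 → C-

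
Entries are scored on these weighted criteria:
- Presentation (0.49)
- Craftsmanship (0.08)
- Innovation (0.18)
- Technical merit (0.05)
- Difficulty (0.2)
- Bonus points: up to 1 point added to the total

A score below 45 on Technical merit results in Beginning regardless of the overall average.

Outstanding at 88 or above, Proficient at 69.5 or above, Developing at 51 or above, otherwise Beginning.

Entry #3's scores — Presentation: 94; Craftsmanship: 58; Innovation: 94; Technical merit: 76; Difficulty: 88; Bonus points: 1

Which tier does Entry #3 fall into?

Technical merit score 76 ≥ 45: minimum met.
Weighted total:
  Presentation 94 × 0.49 = 46.06
  Craftsmanship 58 × 0.08 = 4.64
  Innovation 94 × 0.18 = 16.92
  Technical merit 76 × 0.05 = 3.8
  Difficulty 88 × 0.2 = 17.6
Sum = 89.02
Bonus points: 89.02 + 1 = 90.02
90.02 ≥ 88 → Outstanding

Outstanding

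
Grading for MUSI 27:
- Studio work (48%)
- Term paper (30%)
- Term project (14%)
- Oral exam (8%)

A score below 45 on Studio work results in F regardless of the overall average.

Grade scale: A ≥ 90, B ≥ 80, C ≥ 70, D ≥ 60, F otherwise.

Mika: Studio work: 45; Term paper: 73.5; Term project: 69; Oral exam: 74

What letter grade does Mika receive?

Studio work score 45 ≥ 45: minimum met.
Weighted total:
  Studio work 45 × 0.48 = 21.6
  Term paper 73.5 × 0.3 = 22.05
  Term project 69 × 0.14 = 9.66
  Oral exam 74 × 0.08 = 5.92
Sum = 59.23
59.23 < 60 → F

F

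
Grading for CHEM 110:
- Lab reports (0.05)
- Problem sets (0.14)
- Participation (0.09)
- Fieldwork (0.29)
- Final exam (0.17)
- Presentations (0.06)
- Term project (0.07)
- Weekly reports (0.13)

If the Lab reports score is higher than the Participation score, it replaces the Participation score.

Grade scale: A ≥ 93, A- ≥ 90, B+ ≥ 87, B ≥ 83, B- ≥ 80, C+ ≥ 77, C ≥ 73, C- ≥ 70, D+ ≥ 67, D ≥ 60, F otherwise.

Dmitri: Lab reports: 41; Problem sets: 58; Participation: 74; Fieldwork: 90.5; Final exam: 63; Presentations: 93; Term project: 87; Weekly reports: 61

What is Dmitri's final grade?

Lab reports (41) ≤ Participation (74), so Participation stays at 74.
Weighted total:
  Lab reports 41 × 0.05 = 2.05
  Problem sets 58 × 0.14 = 8.12
  Participation 74 × 0.09 = 6.66
  Fieldwork 90.5 × 0.29 = 26.245
  Final exam 63 × 0.17 = 10.71
  Presentations 93 × 0.06 = 5.58
  Term project 87 × 0.07 = 6.09
  Weekly reports 61 × 0.13 = 7.93
Sum = 73.385
73.385 is ≥ 73 and < 77 → C

C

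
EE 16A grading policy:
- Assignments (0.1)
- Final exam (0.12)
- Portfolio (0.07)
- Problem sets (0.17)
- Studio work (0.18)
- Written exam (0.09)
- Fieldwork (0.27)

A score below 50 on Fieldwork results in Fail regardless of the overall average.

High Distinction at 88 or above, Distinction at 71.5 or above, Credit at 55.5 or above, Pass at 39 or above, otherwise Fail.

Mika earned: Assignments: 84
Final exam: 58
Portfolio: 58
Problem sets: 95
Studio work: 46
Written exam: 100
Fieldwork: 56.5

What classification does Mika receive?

Credit

Fieldwork score 56.5 ≥ 50: minimum met.
Weighted total:
  Assignments 84 × 0.1 = 8.4
  Final exam 58 × 0.12 = 6.96
  Portfolio 58 × 0.07 = 4.06
  Problem sets 95 × 0.17 = 16.15
  Studio work 46 × 0.18 = 8.28
  Written exam 100 × 0.09 = 9
  Fieldwork 56.5 × 0.27 = 15.255
Sum = 68.105
68.105 is ≥ 55.5 and < 71.5 → Credit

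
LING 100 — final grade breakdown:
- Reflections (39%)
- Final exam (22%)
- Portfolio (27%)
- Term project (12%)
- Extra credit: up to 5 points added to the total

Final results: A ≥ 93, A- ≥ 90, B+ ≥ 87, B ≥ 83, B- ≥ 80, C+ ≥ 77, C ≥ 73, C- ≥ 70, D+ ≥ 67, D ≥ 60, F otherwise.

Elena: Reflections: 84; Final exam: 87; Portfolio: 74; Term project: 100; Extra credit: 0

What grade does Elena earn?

B

Weighted total:
  Reflections 84 × 0.39 = 32.76
  Final exam 87 × 0.22 = 19.14
  Portfolio 74 × 0.27 = 19.98
  Term project 100 × 0.12 = 12
Sum = 83.88
Extra credit: 83.88 + 0 = 83.88
83.88 is ≥ 83 and < 87 → B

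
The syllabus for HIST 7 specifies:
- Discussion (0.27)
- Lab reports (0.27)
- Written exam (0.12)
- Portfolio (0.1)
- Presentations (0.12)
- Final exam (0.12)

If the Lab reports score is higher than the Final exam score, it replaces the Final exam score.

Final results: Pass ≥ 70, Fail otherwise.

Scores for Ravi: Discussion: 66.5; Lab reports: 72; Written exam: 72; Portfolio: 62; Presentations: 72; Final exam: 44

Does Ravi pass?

Fail

Lab reports (72) > Final exam (44), so Final exam counts as 72.
Weighted total:
  Discussion 66.5 × 0.27 = 17.955
  Lab reports 72 × 0.27 = 19.44
  Written exam 72 × 0.12 = 8.64
  Portfolio 62 × 0.1 = 6.2
  Presentations 72 × 0.12 = 8.64
  Final exam 72 × 0.12 = 8.64
Sum = 69.515
69.515 < 70 → Fail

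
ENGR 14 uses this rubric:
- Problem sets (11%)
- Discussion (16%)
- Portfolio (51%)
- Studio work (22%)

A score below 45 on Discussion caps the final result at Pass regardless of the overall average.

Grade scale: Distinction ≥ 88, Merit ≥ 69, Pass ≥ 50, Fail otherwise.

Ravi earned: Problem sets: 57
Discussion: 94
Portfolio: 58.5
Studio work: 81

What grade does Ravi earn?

Discussion score 94 ≥ 45: minimum met.
Weighted total:
  Problem sets 57 × 0.11 = 6.27
  Discussion 94 × 0.16 = 15.04
  Portfolio 58.5 × 0.51 = 29.835
  Studio work 81 × 0.22 = 17.82
Sum = 68.965
68.965 is ≥ 50 and < 69 → Pass

Pass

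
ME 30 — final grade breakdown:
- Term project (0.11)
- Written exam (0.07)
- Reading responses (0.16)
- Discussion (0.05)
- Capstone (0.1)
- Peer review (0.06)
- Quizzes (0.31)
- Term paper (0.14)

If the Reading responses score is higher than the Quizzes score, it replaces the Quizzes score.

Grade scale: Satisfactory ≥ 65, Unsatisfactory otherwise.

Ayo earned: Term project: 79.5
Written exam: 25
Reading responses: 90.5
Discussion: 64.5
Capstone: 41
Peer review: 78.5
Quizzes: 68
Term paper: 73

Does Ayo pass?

Satisfactory

Reading responses (90.5) > Quizzes (68), so Quizzes counts as 90.5.
Weighted total:
  Term project 79.5 × 0.11 = 8.745
  Written exam 25 × 0.07 = 1.75
  Reading responses 90.5 × 0.16 = 14.48
  Discussion 64.5 × 0.05 = 3.225
  Capstone 41 × 0.1 = 4.1
  Peer review 78.5 × 0.06 = 4.71
  Quizzes 90.5 × 0.31 = 28.055
  Term paper 73 × 0.14 = 10.22
Sum = 75.285
75.285 ≥ 65 → Satisfactory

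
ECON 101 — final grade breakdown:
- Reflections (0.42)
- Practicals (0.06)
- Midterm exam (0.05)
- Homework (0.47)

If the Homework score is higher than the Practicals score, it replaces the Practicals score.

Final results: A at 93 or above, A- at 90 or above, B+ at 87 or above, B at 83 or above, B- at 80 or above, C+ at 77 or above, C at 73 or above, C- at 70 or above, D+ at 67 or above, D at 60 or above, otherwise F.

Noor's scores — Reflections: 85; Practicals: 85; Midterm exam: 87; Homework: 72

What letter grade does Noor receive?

Homework (72) ≤ Practicals (85), so Practicals stays at 85.
Weighted total:
  Reflections 85 × 0.42 = 35.7
  Practicals 85 × 0.06 = 5.1
  Midterm exam 87 × 0.05 = 4.35
  Homework 72 × 0.47 = 33.84
Sum = 78.99
78.99 is ≥ 77 and < 80 → C+

C+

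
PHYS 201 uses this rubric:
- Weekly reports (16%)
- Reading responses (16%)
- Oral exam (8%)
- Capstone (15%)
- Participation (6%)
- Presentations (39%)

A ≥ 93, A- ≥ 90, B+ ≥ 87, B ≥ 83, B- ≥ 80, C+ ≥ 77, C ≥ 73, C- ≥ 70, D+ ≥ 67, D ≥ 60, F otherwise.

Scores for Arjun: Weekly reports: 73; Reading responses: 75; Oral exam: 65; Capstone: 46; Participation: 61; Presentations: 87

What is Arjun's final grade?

C

Weighted total:
  Weekly reports 73 × 0.16 = 11.68
  Reading responses 75 × 0.16 = 12
  Oral exam 65 × 0.08 = 5.2
  Capstone 46 × 0.15 = 6.9
  Participation 61 × 0.06 = 3.66
  Presentations 87 × 0.39 = 33.93
Sum = 73.37
73.37 is ≥ 73 and < 77 → C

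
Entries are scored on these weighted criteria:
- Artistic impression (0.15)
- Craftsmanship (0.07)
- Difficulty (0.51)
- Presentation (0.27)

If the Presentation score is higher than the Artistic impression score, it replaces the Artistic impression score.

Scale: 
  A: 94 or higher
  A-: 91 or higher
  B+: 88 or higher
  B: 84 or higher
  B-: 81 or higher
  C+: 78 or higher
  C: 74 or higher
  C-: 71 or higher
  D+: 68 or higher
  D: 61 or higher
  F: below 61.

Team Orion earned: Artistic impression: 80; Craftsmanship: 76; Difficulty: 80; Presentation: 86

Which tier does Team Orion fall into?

B-

Presentation (86) > Artistic impression (80), so Artistic impression counts as 86.
Weighted total:
  Artistic impression 86 × 0.15 = 12.9
  Craftsmanship 76 × 0.07 = 5.32
  Difficulty 80 × 0.51 = 40.8
  Presentation 86 × 0.27 = 23.22
Sum = 82.24
82.24 is ≥ 81 and < 84 → B-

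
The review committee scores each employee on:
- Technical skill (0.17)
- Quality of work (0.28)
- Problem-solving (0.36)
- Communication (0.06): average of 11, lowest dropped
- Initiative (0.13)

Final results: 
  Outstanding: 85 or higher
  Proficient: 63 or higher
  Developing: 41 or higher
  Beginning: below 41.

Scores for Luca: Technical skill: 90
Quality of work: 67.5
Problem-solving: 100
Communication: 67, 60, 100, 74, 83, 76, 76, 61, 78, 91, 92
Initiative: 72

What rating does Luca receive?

Communication: drop 60 → average of remaining 10 = 798/10 = 79.8
Weighted total:
  Technical skill 90 × 0.17 = 15.3
  Quality of work 67.5 × 0.28 = 18.9
  Problem-solving 100 × 0.36 = 36
  Communication 79.8 × 0.06 = 4.788
  Initiative 72 × 0.13 = 9.36
Sum = 84.348
84.348 is ≥ 63 and < 85 → Proficient

Proficient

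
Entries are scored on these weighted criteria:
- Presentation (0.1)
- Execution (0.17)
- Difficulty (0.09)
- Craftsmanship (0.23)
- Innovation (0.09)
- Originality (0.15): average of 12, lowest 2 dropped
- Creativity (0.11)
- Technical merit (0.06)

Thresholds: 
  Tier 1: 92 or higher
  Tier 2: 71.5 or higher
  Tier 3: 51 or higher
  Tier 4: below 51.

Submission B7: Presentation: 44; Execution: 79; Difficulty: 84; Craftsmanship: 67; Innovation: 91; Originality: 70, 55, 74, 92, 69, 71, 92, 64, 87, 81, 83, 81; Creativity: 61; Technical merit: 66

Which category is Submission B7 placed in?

Originality: drop 55, 64 → average of remaining 10 = 800/10 = 80
Weighted total:
  Presentation 44 × 0.1 = 4.4
  Execution 79 × 0.17 = 13.43
  Difficulty 84 × 0.09 = 7.56
  Craftsmanship 67 × 0.23 = 15.41
  Innovation 91 × 0.09 = 8.19
  Originality 80 × 0.15 = 12
  Creativity 61 × 0.11 = 6.71
  Technical merit 66 × 0.06 = 3.96
Sum = 71.66
71.66 is ≥ 71.5 and < 92 → Tier 2

Tier 2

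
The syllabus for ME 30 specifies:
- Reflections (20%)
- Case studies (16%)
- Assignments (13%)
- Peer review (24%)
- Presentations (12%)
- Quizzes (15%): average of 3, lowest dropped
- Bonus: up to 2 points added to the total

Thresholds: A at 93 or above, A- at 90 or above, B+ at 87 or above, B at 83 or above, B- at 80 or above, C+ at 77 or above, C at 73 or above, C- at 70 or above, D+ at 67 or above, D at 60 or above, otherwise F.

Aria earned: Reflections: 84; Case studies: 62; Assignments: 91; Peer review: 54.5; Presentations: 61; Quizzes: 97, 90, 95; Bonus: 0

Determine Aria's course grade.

Quizzes: drop 90 → average of remaining 2 = 192/2 = 96
Weighted total:
  Reflections 84 × 0.2 = 16.8
  Case studies 62 × 0.16 = 9.92
  Assignments 91 × 0.13 = 11.83
  Peer review 54.5 × 0.24 = 13.08
  Presentations 61 × 0.12 = 7.32
  Quizzes 96 × 0.15 = 14.4
Sum = 73.35
Bonus: 73.35 + 0 = 73.35
73.35 is ≥ 73 and < 77 → C

C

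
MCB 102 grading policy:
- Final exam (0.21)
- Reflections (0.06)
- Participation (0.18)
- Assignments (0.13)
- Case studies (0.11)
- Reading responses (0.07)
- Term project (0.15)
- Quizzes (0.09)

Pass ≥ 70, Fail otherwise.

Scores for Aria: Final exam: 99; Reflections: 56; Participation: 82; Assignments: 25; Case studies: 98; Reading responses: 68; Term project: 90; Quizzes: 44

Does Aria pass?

Weighted total:
  Final exam 99 × 0.21 = 20.79
  Reflections 56 × 0.06 = 3.36
  Participation 82 × 0.18 = 14.76
  Assignments 25 × 0.13 = 3.25
  Case studies 98 × 0.11 = 10.78
  Reading responses 68 × 0.07 = 4.76
  Term project 90 × 0.15 = 13.5
  Quizzes 44 × 0.09 = 3.96
Sum = 75.16
75.16 ≥ 70 → Pass

Pass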